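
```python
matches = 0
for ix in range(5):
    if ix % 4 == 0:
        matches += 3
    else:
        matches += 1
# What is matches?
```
Trace:
  matches=0
  matches=3, ix=0
  matches=4, ix=1
  matches=5, ix=2
  matches=6, ix=3
  matches=9, ix=4

Final answer: 9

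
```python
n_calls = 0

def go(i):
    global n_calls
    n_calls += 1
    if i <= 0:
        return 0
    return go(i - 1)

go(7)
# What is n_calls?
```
Call trace:
go(i=7)
  go(i=6)
    go(i=5)
      go(i=4)
        go(i=3)
          go(i=2)
            go(i=1)
              go(i=0)
              -> return 0
            -> return 0
          -> return 0
        -> return 0
      -> return 0
    -> return 0
  -> return 0
-> return 0

n_calls is incremented once per call. go is entered once for each i = 7, 6, 5, 4, 3, 2, 1, 0 (the i <= 0 call returns without recursing), i.e. 7 + 1 calls.
n_calls = 8

Final answer: 8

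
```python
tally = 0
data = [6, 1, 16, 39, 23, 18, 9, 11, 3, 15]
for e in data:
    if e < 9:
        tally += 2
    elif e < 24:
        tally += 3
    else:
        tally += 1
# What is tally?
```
Trace:
  tally=0
  tally=2, e=6
  tally=4, e=1
  tally=7, e=16
  tally=8, e=39
  tally=11, e=23
  tally=14, e=18
  tally=17, e=9
  tally=20, e=11
  tally=22, e=3
  tally=25, e=15

Final answer: 25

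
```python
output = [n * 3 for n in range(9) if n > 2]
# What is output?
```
Trace:
  n=0
  n=1
  n=2
  n=3
  n=4
  n=5
  n=6
  n=7
  n=8
  output=[9, 12, 15, 18, 21, 24]

Final answer: [9, 12, 15, 18, 21, 24]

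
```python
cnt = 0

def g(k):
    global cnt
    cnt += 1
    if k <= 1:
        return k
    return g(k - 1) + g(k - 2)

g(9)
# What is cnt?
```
Call trace (a repeated sub-call is expanded the first time; later identical calls just restate its return value):
g(k=9)
  g(k=8)
    g(k=7)
      g(k=6)
        g(k=5)
          g(k=4)
            g(k=3)
              g(k=2)
                g(k=1)
                -> return 1
                g(k=0)
                -> return 0
              -> return 1
              g(k=1)
              -> return 1
            -> return 2
            g(k=2) -> return 1  (same call as traced above)
          -> return 3
          g(k=3) -> return 2  (same call as traced above)
        -> return 5
        g(k=4) -> return 3  (same call as traced above)
      -> return 8
      g(k=5) -> return 5  (same call as traced above)
    -> return 13
    g(k=6) -> return 8  (same call as traced above)
  -> return 21
  g(k=7) -> return 13  (same call as traced above)
-> return 34

cnt is incremented once per call, so count the calls in each subtree. Let C(k) = number of calls made by g(k).
C(0) = C(1) = 1 (base case, no recursion); C(k) = 1 + C(k - 1) + C(k - 2) otherwise.
C(2) = 1 + C(1) + C(0) = 1 + 1 + 1 = 3
C(3) = 1 + C(2) + C(1) = 1 + 3 + 1 = 5
C(4) = 1 + C(3) + C(2) = 1 + 5 + 3 = 9
C(5) = 1 + C(4) + C(3) = 1 + 9 + 5 = 15
C(6) = 1 + C(5) + C(4) = 1 + 15 + 9 = 25
C(7) = 1 + C(6) + C(5) = 1 + 25 + 15 = 41
C(8) = 1 + C(7) + C(6) = 1 + 41 + 25 = 67
C(9) = 1 + C(8) + C(7) = 1 + 67 + 41 = 109
cnt = C(9) = 109

Final answer: 109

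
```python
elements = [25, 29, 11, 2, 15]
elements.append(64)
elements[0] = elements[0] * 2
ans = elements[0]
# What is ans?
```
Trace:
  elements=[25, 29, 11, 2, 15]
  elements=[25, 29, 11, 2, 15, 64]
  elements=[50, 29, 11, 2, 15, 64]
  elements=[50, 29, 11, 2, 15, 64], ans=50

Final answer: 50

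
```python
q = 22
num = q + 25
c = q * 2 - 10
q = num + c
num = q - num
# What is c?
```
Trace:
  q=22
  q=22, num=47
  q=22, num=47, c=34
  q=81, num=47, c=34
  q=81, num=34, c=34

Final answer: 34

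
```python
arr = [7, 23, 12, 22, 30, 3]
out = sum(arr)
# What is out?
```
Trace:
  arr=[7, 23, 12, 22, 30, 3]
  arr=[7, 23, 12, 22, 30, 3], out=97

Final answer: 97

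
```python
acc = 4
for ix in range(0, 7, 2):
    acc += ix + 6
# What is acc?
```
Trace:
  acc=4
  acc=10, ix=0
  acc=18, ix=2
  acc=28, ix=4
  acc=40, ix=6

Final answer: 40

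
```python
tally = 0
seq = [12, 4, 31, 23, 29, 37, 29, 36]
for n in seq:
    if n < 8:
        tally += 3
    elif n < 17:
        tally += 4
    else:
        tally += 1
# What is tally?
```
Trace:
  tally=0
  tally=4, n=12
  tally=7, n=4
  tally=8, n=31
  tally=9, n=23
  tally=10, n=29
  tally=11, n=37
  tally=12, n=29
  tally=13, n=36

Final answer: 13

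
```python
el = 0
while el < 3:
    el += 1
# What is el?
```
Trace:
  el=0
  el=1
  el=2
  el=3

Final answer: 3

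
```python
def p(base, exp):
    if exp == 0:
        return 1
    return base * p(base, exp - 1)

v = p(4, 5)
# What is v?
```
Call trace:
p(base=4, exp=5)
  p(base=4, exp=4)
    p(base=4, exp=3)
      p(base=4, exp=2)
        p(base=4, exp=1)
          p(base=4, exp=0)
          -> return 1
        -> return 4
      -> return 16
    -> return 64
  -> return 256
-> return 1024

Final answer: 1024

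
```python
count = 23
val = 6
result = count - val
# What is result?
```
Trace:
  count=23
  count=23, val=6
  count=23, val=6, result=17

Final answer: 17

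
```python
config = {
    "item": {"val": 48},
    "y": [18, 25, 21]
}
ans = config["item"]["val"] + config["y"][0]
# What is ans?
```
Trace:
  config={'item': {'val': 48}, 'y': [18, 25, 21]}
  config={'item': {'val': 48}, 'y': [18, 25, 21]}, ans=66

Final answer: 66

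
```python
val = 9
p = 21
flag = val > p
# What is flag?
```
Trace:
  val=9
  val=9, p=21
  val=9, p=21, flag=False

Final answer: False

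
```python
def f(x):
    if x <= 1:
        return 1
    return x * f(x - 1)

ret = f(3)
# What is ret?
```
Call trace:
f(x=3)
  f(x=2)
    f(x=1)
    -> return 1
  -> return 2
-> return 6

Final answer: 6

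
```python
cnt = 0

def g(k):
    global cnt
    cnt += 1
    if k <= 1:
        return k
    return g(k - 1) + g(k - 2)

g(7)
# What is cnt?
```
Call trace (a repeated sub-call is expanded the first time; later identical calls just restate its return value):
g(k=7)
  g(k=6)
    g(k=5)
      g(k=4)
        g(k=3)
          g(k=2)
            g(k=1)
            -> return 1
            g(k=0)
            -> return 0
          -> return 1
          g(k=1)
          -> return 1
        -> return 2
        g(k=2) -> return 1  (same call as traced above)
      -> return 3
      g(k=3) -> return 2  (same call as traced above)
    -> return 5
    g(k=4) -> return 3  (same call as traced above)
  -> return 8
  g(k=5) -> return 5  (same call as traced above)
-> return 13

cnt is incremented once per call, so count the calls in each subtree. Let C(k) = number of calls made by g(k).
C(0) = C(1) = 1 (base case, no recursion); C(k) = 1 + C(k - 1) + C(k - 2) otherwise.
C(2) = 1 + C(1) + C(0) = 1 + 1 + 1 = 3
C(3) = 1 + C(2) + C(1) = 1 + 3 + 1 = 5
C(4) = 1 + C(3) + C(2) = 1 + 5 + 3 = 9
C(5) = 1 + C(4) + C(3) = 1 + 9 + 5 = 15
C(6) = 1 + C(5) + C(4) = 1 + 15 + 9 = 25
C(7) = 1 + C(6) + C(5) = 1 + 25 + 15 = 41
cnt = C(7) = 41

Final answer: 41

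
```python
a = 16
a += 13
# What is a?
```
Trace:
  a=16
  a=29

Final answer: 29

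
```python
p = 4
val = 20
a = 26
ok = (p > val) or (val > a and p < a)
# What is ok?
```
Trace:
  p=4
  p=4, val=20
  p=4, val=20, a=26
  p=4, val=20, a=26, ok=False

Final answer: False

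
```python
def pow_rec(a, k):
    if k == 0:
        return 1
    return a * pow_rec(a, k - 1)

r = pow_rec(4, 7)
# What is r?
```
Call trace:
pow_rec(a=4, k=7)
  pow_rec(a=4, k=6)
    pow_rec(a=4, k=5)
      pow_rec(a=4, k=4)
        pow_rec(a=4, k=3)
          pow_rec(a=4, k=2)
            pow_rec(a=4, k=1)
              pow_rec(a=4, k=0)
              -> return 1
            -> return 4
          -> return 16
        -> return 64
      -> return 256
    -> return 1024
  -> return 4096
-> return 16384

Final answer: 16384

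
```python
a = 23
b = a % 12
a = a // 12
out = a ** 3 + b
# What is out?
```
Trace:
  a=23
  a=23, b=11
  a=1, b=11
  a=1, b=11, out=12

Final answer: 12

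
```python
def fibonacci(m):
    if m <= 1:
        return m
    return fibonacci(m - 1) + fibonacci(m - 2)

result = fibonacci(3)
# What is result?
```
Call trace:
fibonacci(m=3)
  fibonacci(m=2)
    fibonacci(m=1)
    -> return 1
    fibonacci(m=0)
    -> return 0
  -> return 1
  fibonacci(m=1)
  -> return 1
-> return 2

Final answer: 2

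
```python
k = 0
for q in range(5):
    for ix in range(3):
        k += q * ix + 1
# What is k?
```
Trace:
  k=0
  k=1, q=0, ix=0
  k=2, q=0, ix=1
  k=3, q=0, ix=2
  k=4, q=1, ix=0
  k=6, q=1, ix=1
  k=9, q=1, ix=2
  k=10, q=2, ix=0
  k=13, q=2, ix=1
  k=18, q=2, ix=2
  k=19, q=3, ix=0
  k=23, q=3, ix=1
  k=30, q=3, ix=2
  k=31, q=4, ix=0
  k=36, q=4, ix=1
  k=45, q=4, ix=2

Final answer: 45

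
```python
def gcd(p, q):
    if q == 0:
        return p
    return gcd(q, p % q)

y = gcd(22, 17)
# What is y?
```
Call trace:
gcd(p=22, q=17)
  gcd(p=17, q=5)
    gcd(p=5, q=2)
      gcd(p=2, q=1)
        gcd(p=1, q=0)
        -> return 1
      -> return 1
    -> return 1
  -> return 1
-> return 1

Final answer: 1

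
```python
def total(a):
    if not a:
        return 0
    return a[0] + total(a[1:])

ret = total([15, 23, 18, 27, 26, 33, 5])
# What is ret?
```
Call trace:
total(a=[15, 23, 18, 27, 26, 33, 5])
  total(a=[23, 18, 27, 26, 33, 5])
    total(a=[18, 27, 26, 33, 5])
      total(a=[27, 26, 33, 5])
        total(a=[26, 33, 5])
          total(a=[33, 5])
            total(a=[5])
              total(a=[])
              -> return 0
            -> return 5
          -> return 38
        -> return 64
      -> return 91
    -> return 109
  -> return 132
-> return 147

Final answer: 147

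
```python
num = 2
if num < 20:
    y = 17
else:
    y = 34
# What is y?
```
Trace:
  num=2
  num=2, y=17

Final answer: 17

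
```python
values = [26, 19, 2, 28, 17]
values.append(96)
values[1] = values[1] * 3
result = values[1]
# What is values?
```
Trace:
  values=[26, 19, 2, 28, 17]
  values=[26, 19, 2, 28, 17, 96]
  values=[26, 57, 2, 28, 17, 96]
  values=[26, 57, 2, 28, 17, 96], result=57

Final answer: [26, 57, 2, 28, 17, 96]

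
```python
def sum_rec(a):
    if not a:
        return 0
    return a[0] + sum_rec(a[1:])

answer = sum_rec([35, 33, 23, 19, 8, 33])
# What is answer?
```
Call trace:
sum_rec(a=[35, 33, 23, 19, 8, 33])
  sum_rec(a=[33, 23, 19, 8, 33])
    sum_rec(a=[23, 19, 8, 33])
      sum_rec(a=[19, 8, 33])
        sum_rec(a=[8, 33])
          sum_rec(a=[33])
            sum_rec(a=[])
            -> return 0
          -> return 33
        -> return 41
      -> return 60
    -> return 83
  -> return 116
-> return 151

Final answer: 151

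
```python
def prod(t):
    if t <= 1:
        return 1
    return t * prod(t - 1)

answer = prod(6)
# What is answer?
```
Call trace:
prod(t=6)
  prod(t=5)
    prod(t=4)
      prod(t=3)
        prod(t=2)
          prod(t=1)
          -> return 1
        -> return 2
      -> return 6
    -> return 24
  -> return 120
-> return 720

Final answer: 720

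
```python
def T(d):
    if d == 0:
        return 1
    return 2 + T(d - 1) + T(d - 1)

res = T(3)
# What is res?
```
Call trace (a repeated sub-call is expanded the first time; later identical calls just restate its return value):
T(d=3)
  T(d=2)
    T(d=1)
      T(d=0)
      -> return 1
      T(d=0)
      -> return 1
    -> return 4
    T(d=1) -> return 4  (same call as traced above)
  -> return 10
  T(d=2) -> return 10  (same call as traced above)
-> return 22

Final answer: 22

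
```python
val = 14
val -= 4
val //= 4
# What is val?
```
Trace:
  val=14
  val=10
  val=2

Final answer: 2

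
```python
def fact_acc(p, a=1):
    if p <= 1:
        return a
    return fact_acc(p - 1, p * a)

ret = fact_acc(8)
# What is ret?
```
Call trace:
fact_acc(p=8, a=1)
  fact_acc(p=7, a=8)
    fact_acc(p=6, a=56)
      fact_acc(p=5, a=336)
        fact_acc(p=4, a=1680)
          fact_acc(p=3, a=6720)
            fact_acc(p=2, a=20160)
              fact_acc(p=1, a=40320)
              -> return 40320
            -> return 40320
          -> return 40320
        -> return 40320
      -> return 40320
    -> return 40320
  -> return 40320
-> return 40320

Final answer: 40320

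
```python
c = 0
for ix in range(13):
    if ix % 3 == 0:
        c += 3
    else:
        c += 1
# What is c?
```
Trace:
  c=0
  c=3, ix=0
  c=4, ix=1
  c=5, ix=2
  c=8, ix=3
  c=9, ix=4
  c=10, ix=5
  c=13, ix=6
  c=14, ix=7
  c=15, ix=8
  c=18, ix=9
  c=19, ix=10
  c=20, ix=11
  c=23, ix=12

Final answer: 23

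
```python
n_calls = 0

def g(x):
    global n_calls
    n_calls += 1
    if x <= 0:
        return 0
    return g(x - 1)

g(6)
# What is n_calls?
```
Call trace:
g(x=6)
  g(x=5)
    g(x=4)
      g(x=3)
        g(x=2)
          g(x=1)
            g(x=0)
            -> return 0
          -> return 0
        -> return 0
      -> return 0
    -> return 0
  -> return 0
-> return 0

n_calls is incremented once per call. g is entered once for each x = 6, 5, 4, 3, 2, 1, 0 (the x <= 0 call returns without recursing), i.e. 6 + 1 calls.
n_calls = 7

Final answer: 7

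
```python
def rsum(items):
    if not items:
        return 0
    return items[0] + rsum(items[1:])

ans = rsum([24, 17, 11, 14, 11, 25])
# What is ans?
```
Call trace:
rsum(items=[24, 17, 11, 14, 11, 25])
  rsum(items=[17, 11, 14, 11, 25])
    rsum(items=[11, 14, 11, 25])
      rsum(items=[14, 11, 25])
        rsum(items=[11, 25])
          rsum(items=[25])
            rsum(items=[])
            -> return 0
          -> return 25
        -> return 36
      -> return 50
    -> return 61
  -> return 78
-> return 102

Final answer: 102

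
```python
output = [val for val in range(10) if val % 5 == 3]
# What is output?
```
Trace:
  val=0
  val=1
  val=2
  val=3
  val=4
  val=5
  val=6
  val=7
  val=8
  val=9
  output=[3, 8]

Final answer: [3, 8]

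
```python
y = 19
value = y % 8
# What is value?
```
Trace:
  y=19
  y=19, value=3

Final answer: 3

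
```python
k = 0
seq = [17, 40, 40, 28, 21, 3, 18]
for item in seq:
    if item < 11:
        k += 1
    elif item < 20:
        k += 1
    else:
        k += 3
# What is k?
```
Trace:
  k=0
  k=1, item=17
  k=4, item=40
  k=7, item=40
  k=10, item=28
  k=13, item=21
  k=14, item=3
  k=15, item=18

Final answer: 15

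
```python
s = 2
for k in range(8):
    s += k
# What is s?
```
Trace:
  s=2
  s=2, k=0
  s=3, k=1
  s=5, k=2
  s=8, k=3
  s=12, k=4
  s=17, k=5
  s=23, k=6
  s=30, k=7

Final answer: 30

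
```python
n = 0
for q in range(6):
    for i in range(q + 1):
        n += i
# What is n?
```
Trace:
  n=0
  n=0, q=0, i=0
  n=0, q=1, i=0
  n=1, q=1, i=1
  n=1, q=2, i=0
  n=2, q=2, i=1
  n=4, q=2, i=2
  n=4, q=3, i=0
  n=5, q=3, i=1
  n=7, q=3, i=2
  n=10, q=3, i=3
  n=10, q=4, i=0
  n=11, q=4, i=1
  n=13, q=4, i=2
  n=16, q=4, i=3
  n=20, q=4, i=4
  n=20, q=5, i=0
  n=21, q=5, i=1
  n=23, q=5, i=2
  n=26, q=5, i=3
  n=30, q=5, i=4
  n=35, q=5, i=5

Final answer: 35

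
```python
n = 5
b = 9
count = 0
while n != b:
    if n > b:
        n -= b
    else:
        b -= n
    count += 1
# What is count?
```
Trace:
  n=5
  n=5, b=9
  n=5, b=9, count=0
  n=5, b=4, count=1
  n=1, b=4, count=2
  n=1, b=3, count=3
  n=1, b=2, count=4
  n=1, b=1, count=5

Final answer: 5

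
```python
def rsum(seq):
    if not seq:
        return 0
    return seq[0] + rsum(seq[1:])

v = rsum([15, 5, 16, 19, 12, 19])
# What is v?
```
Call trace:
rsum(seq=[15, 5, 16, 19, 12, 19])
  rsum(seq=[5, 16, 19, 12, 19])
    rsum(seq=[16, 19, 12, 19])
      rsum(seq=[19, 12, 19])
        rsum(seq=[12, 19])
          rsum(seq=[19])
            rsum(seq=[])
            -> return 0
          -> return 19
        -> return 31
      -> return 50
    -> return 66
  -> return 71
-> return 86

Final answer: 86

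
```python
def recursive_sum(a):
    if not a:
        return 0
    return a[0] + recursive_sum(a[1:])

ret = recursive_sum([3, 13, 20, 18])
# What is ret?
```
Call trace:
recursive_sum(a=[3, 13, 20, 18])
  recursive_sum(a=[13, 20, 18])
    recursive_sum(a=[20, 18])
      recursive_sum(a=[18])
        recursive_sum(a=[])
        -> return 0
      -> return 18
    -> return 38
  -> return 51
-> return 54

Final answer: 54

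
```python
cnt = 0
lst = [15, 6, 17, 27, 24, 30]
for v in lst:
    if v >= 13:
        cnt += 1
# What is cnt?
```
Trace:
  cnt=0
  cnt=1, v=15
  cnt=1, v=6
  cnt=2, v=17
  cnt=3, v=27
  cnt=4, v=24
  cnt=5, v=30

Final answer: 5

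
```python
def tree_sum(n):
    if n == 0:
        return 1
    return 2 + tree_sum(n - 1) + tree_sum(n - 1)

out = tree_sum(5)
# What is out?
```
Call trace (a repeated sub-call is expanded the first time; later identical calls just restate its return value):
tree_sum(n=5)
  tree_sum(n=4)
    tree_sum(n=3)
      tree_sum(n=2)
        tree_sum(n=1)
          tree_sum(n=0)
          -> return 1
          tree_sum(n=0)
          -> return 1
        -> return 4
        tree_sum(n=1) -> return 4  (same call as traced above)
      -> return 10
      tree_sum(n=2) -> return 10  (same call as traced above)
    -> return 22
    tree_sum(n=3) -> return 22  (same call as traced above)
  -> return 46
  tree_sum(n=4) -> return 46  (same call as traced above)
-> return 94

Final answer: 94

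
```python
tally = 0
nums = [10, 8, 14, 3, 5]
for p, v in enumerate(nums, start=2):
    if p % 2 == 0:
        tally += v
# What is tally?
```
Trace:
  tally=0
  tally=10, p=2, v=10
  tally=10, p=3, v=8
  tally=24, p=4, v=14
  tally=24, p=5, v=3
  tally=29, p=6, v=5

Final answer: 29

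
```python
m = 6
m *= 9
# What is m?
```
Trace:
  m=6
  m=54

Final answer: 54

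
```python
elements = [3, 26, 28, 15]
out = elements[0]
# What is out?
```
Trace:
  elements=[3, 26, 28, 15]
  elements=[3, 26, 28, 15], out=3

Final answer: 3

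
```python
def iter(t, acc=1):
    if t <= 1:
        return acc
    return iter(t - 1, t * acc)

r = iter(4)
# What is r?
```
Call trace:
iter(t=4, acc=1)
  iter(t=3, acc=4)
    iter(t=2, acc=12)
      iter(t=1, acc=24)
      -> return 24
    -> return 24
  -> return 24
-> return 24

Final answer: 24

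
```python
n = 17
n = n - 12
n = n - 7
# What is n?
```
Trace:
  n=17
  n=5
  n=-2

Final answer: -2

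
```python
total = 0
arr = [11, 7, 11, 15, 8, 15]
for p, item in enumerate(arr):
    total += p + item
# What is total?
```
Trace:
  total=0
  total=11, p=0, item=11
  total=19, p=1, item=7
  total=32, p=2, item=11
  total=50, p=3, item=15
  total=62, p=4, item=8
  total=82, p=5, item=15

Final answer: 82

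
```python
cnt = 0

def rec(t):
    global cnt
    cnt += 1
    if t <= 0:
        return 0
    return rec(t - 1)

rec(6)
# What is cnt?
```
Call trace:
rec(t=6)
  rec(t=5)
    rec(t=4)
      rec(t=3)
        rec(t=2)
          rec(t=1)
            rec(t=0)
            -> return 0
          -> return 0
        -> return 0
      -> return 0
    -> return 0
  -> return 0
-> return 0

cnt is incremented once per call. rec is entered once for each t = 6, 5, 4, 3, 2, 1, 0 (the t <= 0 call returns without recursing), i.e. 6 + 1 calls.
cnt = 7

Final answer: 7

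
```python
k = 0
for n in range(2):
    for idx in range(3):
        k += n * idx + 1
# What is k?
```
Trace:
  k=0
  k=1, n=0, idx=0
  k=2, n=0, idx=1
  k=3, n=0, idx=2
  k=4, n=1, idx=0
  k=6, n=1, idx=1
  k=9, n=1, idx=2

Final answer: 9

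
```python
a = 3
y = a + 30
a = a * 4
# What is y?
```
Trace:
  a=3
  a=3, y=33
  a=12, y=33

Final answer: 33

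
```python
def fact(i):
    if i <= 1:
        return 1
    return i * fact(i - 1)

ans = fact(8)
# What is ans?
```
Call trace:
fact(i=8)
  fact(i=7)
    fact(i=6)
      fact(i=5)
        fact(i=4)
          fact(i=3)
            fact(i=2)
              fact(i=1)
              -> return 1
            -> return 2
          -> return 6
        -> return 24
      -> return 120
    -> return 720
  -> return 5040
-> return 40320

Final answer: 40320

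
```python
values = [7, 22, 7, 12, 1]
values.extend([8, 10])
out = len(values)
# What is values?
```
Trace:
  values=[7, 22, 7, 12, 1]
  values=[7, 22, 7, 12, 1, 8, 10]
  values=[7, 22, 7, 12, 1, 8, 10], out=7

Final answer: [7, 22, 7, 12, 1, 8, 10]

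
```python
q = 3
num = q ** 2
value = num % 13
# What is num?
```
Trace:
  q=3
  q=3, num=9
  q=3, num=9, value=9

Final answer: 9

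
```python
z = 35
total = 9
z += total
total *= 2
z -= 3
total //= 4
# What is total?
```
Trace:
  z=35
  z=35, total=9
  z=44, total=9
  z=44, total=18
  z=41, total=18
  z=41, total=4

Final answer: 4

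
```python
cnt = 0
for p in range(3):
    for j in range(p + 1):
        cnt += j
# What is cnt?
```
Trace:
  cnt=0
  cnt=0, p=0, j=0
  cnt=0, p=1, j=0
  cnt=1, p=1, j=1
  cnt=1, p=2, j=0
  cnt=2, p=2, j=1
  cnt=4, p=2, j=2

Final answer: 4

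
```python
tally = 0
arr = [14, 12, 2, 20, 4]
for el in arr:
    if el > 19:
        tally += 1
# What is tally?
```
Trace:
  tally=0
  tally=0, el=14
  tally=0, el=12
  tally=0, el=2
  tally=1, el=20
  tally=1, el=4

Final answer: 1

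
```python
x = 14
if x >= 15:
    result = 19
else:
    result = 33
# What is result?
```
Trace:
  x=14
  x=14, result=33

Final answer: 33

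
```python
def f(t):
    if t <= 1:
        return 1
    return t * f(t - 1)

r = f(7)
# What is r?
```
Call trace:
f(t=7)
  f(t=6)
    f(t=5)
      f(t=4)
        f(t=3)
          f(t=2)
            f(t=1)
            -> return 1
          -> return 2
        -> return 6
      -> return 24
    -> return 120
  -> return 720
-> return 5040

Final answer: 5040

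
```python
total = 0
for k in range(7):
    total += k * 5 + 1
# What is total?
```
Trace:
  total=0
  total=1, k=0
  total=7, k=1
  total=18, k=2
  total=34, k=3
  total=55, k=4
  total=81, k=5
  total=112, k=6

Final answer: 112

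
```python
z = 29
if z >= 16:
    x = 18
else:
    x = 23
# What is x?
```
Trace:
  z=29
  z=29, x=18

Final answer: 18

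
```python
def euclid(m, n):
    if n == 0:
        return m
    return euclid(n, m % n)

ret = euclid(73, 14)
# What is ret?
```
Call trace:
euclid(m=73, n=14)
  euclid(m=14, n=3)
    euclid(m=3, n=2)
      euclid(m=2, n=1)
        euclid(m=1, n=0)
        -> return 1
      -> return 1
    -> return 1
  -> return 1
-> return 1

Final answer: 1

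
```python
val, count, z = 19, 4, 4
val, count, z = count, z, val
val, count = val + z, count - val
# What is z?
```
Trace:
  val=19, count=4, z=4
  val=4, count=4, z=19
  val=23, count=0, z=19

Final answer: 19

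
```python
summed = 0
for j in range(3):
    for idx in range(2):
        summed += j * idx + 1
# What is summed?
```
Trace:
  summed=0
  summed=1, j=0, idx=0
  summed=2, j=0, idx=1
  summed=3, j=1, idx=0
  summed=5, j=1, idx=1
  summed=6, j=2, idx=0
  summed=9, j=2, idx=1

Final answer: 9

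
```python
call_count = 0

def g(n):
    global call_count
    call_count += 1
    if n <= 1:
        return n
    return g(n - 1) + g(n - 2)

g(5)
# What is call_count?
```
Call trace (a repeated sub-call is expanded the first time; later identical calls just restate its return value):
g(n=5)
  g(n=4)
    g(n=3)
      g(n=2)
        g(n=1)
        -> return 1
        g(n=0)
        -> return 0
      -> return 1
      g(n=1)
      -> return 1
    -> return 2
    g(n=2) -> return 1  (same call as traced above)
  -> return 3
  g(n=3) -> return 2  (same call as traced above)
-> return 5

call_count is incremented once per call, so count the calls in each subtree. Let C(n) = number of calls made by g(n).
C(0) = C(1) = 1 (base case, no recursion); C(n) = 1 + C(n - 1) + C(n - 2) otherwise.
C(2) = 1 + C(1) + C(0) = 1 + 1 + 1 = 3
C(3) = 1 + C(2) + C(1) = 1 + 3 + 1 = 5
C(4) = 1 + C(3) + C(2) = 1 + 5 + 3 = 9
C(5) = 1 + C(4) + C(3) = 1 + 9 + 5 = 15
call_count = C(5) = 15

Final answer: 15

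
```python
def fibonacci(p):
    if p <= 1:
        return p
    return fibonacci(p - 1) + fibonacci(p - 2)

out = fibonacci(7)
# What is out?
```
Call trace (a repeated sub-call is expanded the first time; later identical calls just restate its return value):
fibonacci(p=7)
  fibonacci(p=6)
    fibonacci(p=5)
      fibonacci(p=4)
        fibonacci(p=3)
          fibonacci(p=2)
            fibonacci(p=1)
            -> return 1
            fibonacci(p=0)
            -> return 0
          -> return 1
          fibonacci(p=1)
          -> return 1
        -> return 2
        fibonacci(p=2) -> return 1  (same call as traced above)
      -> return 3
      fibonacci(p=3) -> return 2  (same call as traced above)
    -> return 5
    fibonacci(p=4) -> return 3  (same call as traced above)
  -> return 8
  fibonacci(p=5) -> return 5  (same call as traced above)
-> return 13

Final answer: 13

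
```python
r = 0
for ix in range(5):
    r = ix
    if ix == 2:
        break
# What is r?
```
Trace:
  r=0
  r=0, ix=0
  r=1, ix=1
  r=2, ix=2

Final answer: 2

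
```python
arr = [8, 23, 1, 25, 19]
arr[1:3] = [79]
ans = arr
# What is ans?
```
Trace:
  arr=[8, 23, 1, 25, 19]
  arr=[8, 79, 25, 19]
  arr=[8, 79, 25, 19], ans=[8, 79, 25, 19]

Final answer: [8, 79, 25, 19]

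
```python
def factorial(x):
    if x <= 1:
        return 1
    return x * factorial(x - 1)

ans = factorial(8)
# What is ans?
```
Call trace:
factorial(x=8)
  factorial(x=7)
    factorial(x=6)
      factorial(x=5)
        factorial(x=4)
          factorial(x=3)
            factorial(x=2)
              factorial(x=1)
              -> return 1
            -> return 2
          -> return 6
        -> return 24
      -> return 120
    -> return 720
  -> return 5040
-> return 40320

Final answer: 40320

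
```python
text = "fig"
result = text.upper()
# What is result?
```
Trace:
  text='fig'
  text='fig', result='FIG'

Final answer: 'FIG'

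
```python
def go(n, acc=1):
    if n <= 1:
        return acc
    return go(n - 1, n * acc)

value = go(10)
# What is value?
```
Call trace:
go(n=10, acc=1)
  go(n=9, acc=10)
    go(n=8, acc=90)
      go(n=7, acc=720)
        go(n=6, acc=5040)
          go(n=5, acc=30240)
            go(n=4, acc=151200)
              go(n=3, acc=604800)
                go(n=2, acc=1814400)
                  go(n=1, acc=3628800)
                  -> return 3628800
                -> return 3628800
              -> return 3628800
            -> return 3628800
          -> return 3628800
        -> return 3628800
      -> return 3628800
    -> return 3628800
  -> return 3628800
-> return 3628800

Final answer: 3628800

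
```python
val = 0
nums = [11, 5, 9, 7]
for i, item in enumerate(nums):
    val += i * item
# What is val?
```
Trace:
  val=0
  val=0, i=0, item=11
  val=5, i=1, item=5
  val=23, i=2, item=9
  val=44, i=3, item=7

Final answer: 44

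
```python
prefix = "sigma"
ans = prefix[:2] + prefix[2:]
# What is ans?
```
Trace:
  prefix='sigma'
  prefix='sigma', ans='sigma'

Final answer: 'sigma'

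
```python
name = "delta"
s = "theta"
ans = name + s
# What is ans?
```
Trace:
  name='delta'
  name='delta', s='theta'
  name='delta', s='theta', ans='deltatheta'

Final answer: 'deltatheta'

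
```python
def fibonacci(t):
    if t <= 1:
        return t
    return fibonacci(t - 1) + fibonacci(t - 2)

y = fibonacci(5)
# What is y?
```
Call trace (a repeated sub-call is expanded the first time; later identical calls just restate its return value):
fibonacci(t=5)
  fibonacci(t=4)
    fibonacci(t=3)
      fibonacci(t=2)
        fibonacci(t=1)
        -> return 1
        fibonacci(t=0)
        -> return 0
      -> return 1
      fibonacci(t=1)
      -> return 1
    -> return 2
    fibonacci(t=2) -> return 1  (same call as traced above)
  -> return 3
  fibonacci(t=3) -> return 2  (same call as traced above)
-> return 5

Final answer: 5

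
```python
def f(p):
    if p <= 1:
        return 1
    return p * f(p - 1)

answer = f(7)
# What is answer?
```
Call trace:
f(p=7)
  f(p=6)
    f(p=5)
      f(p=4)
        f(p=3)
          f(p=2)
            f(p=1)
            -> return 1
          -> return 2
        -> return 6
      -> return 24
    -> return 120
  -> return 720
-> return 5040

Final answer: 5040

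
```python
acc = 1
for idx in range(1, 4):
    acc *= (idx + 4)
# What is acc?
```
Trace:
  acc=1
  acc=5, idx=1
  acc=30, idx=2
  acc=210, idx=3

Final answer: 210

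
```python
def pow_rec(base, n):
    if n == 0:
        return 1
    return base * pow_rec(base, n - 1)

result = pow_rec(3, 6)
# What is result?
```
Call trace:
pow_rec(base=3, n=6)
  pow_rec(base=3, n=5)
    pow_rec(base=3, n=4)
      pow_rec(base=3, n=3)
        pow_rec(base=3, n=2)
          pow_rec(base=3, n=1)
            pow_rec(base=3, n=0)
            -> return 1
          -> return 3
        -> return 9
      -> return 27
    -> return 81
  -> return 243
-> return 729

Final answer: 729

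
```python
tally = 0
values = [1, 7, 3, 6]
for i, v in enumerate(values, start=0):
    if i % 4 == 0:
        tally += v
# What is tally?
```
Trace:
  tally=0
  tally=1, i=0, v=1
  tally=1, i=1, v=7
  tally=1, i=2, v=3
  tally=1, i=3, v=6

Final answer: 1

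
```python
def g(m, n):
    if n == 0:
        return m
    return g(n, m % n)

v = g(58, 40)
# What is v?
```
Call trace:
g(m=58, n=40)
  g(m=40, n=18)
    g(m=18, n=4)
      g(m=4, n=2)
        g(m=2, n=0)
        -> return 2
      -> return 2
    -> return 2
  -> return 2
-> return 2

Final answer: 2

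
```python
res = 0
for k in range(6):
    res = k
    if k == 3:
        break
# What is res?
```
Trace:
  res=0
  res=0, k=0
  res=1, k=1
  res=2, k=2
  res=3, k=3

Final answer: 3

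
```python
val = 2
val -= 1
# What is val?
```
Trace:
  val=2
  val=1

Final answer: 1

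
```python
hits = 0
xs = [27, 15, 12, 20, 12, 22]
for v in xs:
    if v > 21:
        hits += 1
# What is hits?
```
Trace:
  hits=0
  hits=1, v=27
  hits=1, v=15
  hits=1, v=12
  hits=1, v=20
  hits=1, v=12
  hits=2, v=22

Final answer: 2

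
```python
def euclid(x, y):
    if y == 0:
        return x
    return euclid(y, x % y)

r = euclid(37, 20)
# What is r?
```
Call trace:
euclid(x=37, y=20)
  euclid(x=20, y=17)
    euclid(x=17, y=3)
      euclid(x=3, y=2)
        euclid(x=2, y=1)
          euclid(x=1, y=0)
          -> return 1
        -> return 1
      -> return 1
    -> return 1
  -> return 1
-> return 1

Final answer: 1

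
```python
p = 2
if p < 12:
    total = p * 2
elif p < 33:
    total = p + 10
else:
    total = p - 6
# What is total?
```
Trace:
  p=2
  p=2, total=4

Final answer: 4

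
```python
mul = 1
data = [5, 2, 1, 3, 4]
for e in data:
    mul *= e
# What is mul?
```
Trace:
  mul=1
  mul=5, e=5
  mul=10, e=2
  mul=10, e=1
  mul=30, e=3
  mul=120, e=4

Final answer: 120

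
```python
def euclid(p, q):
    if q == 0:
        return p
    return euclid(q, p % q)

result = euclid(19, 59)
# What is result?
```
Call trace:
euclid(p=19, q=59)
  euclid(p=59, q=19)
    euclid(p=19, q=2)
      euclid(p=2, q=1)
        euclid(p=1, q=0)
        -> return 1
      -> return 1
    -> return 1
  -> return 1
-> return 1

Final answer: 1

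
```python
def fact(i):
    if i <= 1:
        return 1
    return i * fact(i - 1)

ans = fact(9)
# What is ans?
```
Call trace:
fact(i=9)
  fact(i=8)
    fact(i=7)
      fact(i=6)
        fact(i=5)
          fact(i=4)
            fact(i=3)
              fact(i=2)
                fact(i=1)
                -> return 1
              -> return 2
            -> return 6
          -> return 24
        -> return 120
      -> return 720
    -> return 5040
  -> return 40320
-> return 362880

Final answer: 362880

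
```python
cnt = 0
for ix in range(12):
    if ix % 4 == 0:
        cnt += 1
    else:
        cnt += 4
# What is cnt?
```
Trace:
  cnt=0
  cnt=1, ix=0
  cnt=5, ix=1
  cnt=9, ix=2
  cnt=13, ix=3
  cnt=14, ix=4
  cnt=18, ix=5
  cnt=22, ix=6
  cnt=26, ix=7
  cnt=27, ix=8
  cnt=31, ix=9
  cnt=35, ix=10
  cnt=39, ix=11

Final answer: 39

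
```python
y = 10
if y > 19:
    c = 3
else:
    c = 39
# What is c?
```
Trace:
  y=10
  y=10, c=39

Final answer: 39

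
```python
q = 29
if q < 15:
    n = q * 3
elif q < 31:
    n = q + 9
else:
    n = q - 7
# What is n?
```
Trace:
  q=29
  q=29, n=38

Final answer: 38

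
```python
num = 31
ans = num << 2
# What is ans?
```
Trace:
  num=31
  num=31, ans=124

Final answer: 124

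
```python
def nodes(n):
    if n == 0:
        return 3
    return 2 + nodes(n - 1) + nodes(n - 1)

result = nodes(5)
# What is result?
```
Call trace (a repeated sub-call is expanded the first time; later identical calls just restate its return value):
nodes(n=5)
  nodes(n=4)
    nodes(n=3)
      nodes(n=2)
        nodes(n=1)
          nodes(n=0)
          -> return 3
          nodes(n=0)
          -> return 3
        -> return 8
        nodes(n=1) -> return 8  (same call as traced above)
      -> return 18
      nodes(n=2) -> return 18  (same call as traced above)
    -> return 38
    nodes(n=3) -> return 38  (same call as traced above)
  -> return 78
  nodes(n=4) -> return 78  (same call as traced above)
-> return 158

Final answer: 158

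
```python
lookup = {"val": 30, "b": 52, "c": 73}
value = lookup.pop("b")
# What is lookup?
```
Trace:
  lookup={'val': 30, 'b': 52, 'c': 73}
  lookup={'val': 30, 'c': 73}, value=52

Final answer: {'val': 30, 'c': 73}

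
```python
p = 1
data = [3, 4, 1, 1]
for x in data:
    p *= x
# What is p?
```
Trace:
  p=1
  p=3, x=3
  p=12, x=4
  p=12, x=1
  p=12, x=1

Final answer: 12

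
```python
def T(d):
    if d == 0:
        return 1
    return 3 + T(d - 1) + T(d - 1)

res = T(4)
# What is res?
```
Call trace (a repeated sub-call is expanded the first time; later identical calls just restate its return value):
T(d=4)
  T(d=3)
    T(d=2)
      T(d=1)
        T(d=0)
        -> return 1
        T(d=0)
        -> return 1
      -> return 5
      T(d=1) -> return 5  (same call as traced above)
    -> return 13
    T(d=2) -> return 13  (same call as traced above)
  -> return 29
  T(d=3) -> return 29  (same call as traced above)
-> return 61

Final answer: 61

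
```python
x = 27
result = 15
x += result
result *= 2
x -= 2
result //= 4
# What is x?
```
Trace:
  x=27
  x=27, result=15
  x=42, result=15
  x=42, result=30
  x=40, result=30
  x=40, result=7

Final answer: 40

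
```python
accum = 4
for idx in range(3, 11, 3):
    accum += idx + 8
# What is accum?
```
Trace:
  accum=4
  accum=15, idx=3
  accum=29, idx=6
  accum=46, idx=9

Final answer: 46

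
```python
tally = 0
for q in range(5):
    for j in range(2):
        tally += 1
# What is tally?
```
Trace:
  tally=0
  tally=1, q=0, j=0
  tally=2, q=0, j=1
  tally=3, q=1, j=0
  tally=4, q=1, j=1
  tally=5, q=2, j=0
  tally=6, q=2, j=1
  tally=7, q=3, j=0
  tally=8, q=3, j=1
  tally=9, q=4, j=0
  tally=10, q=4, j=1

Final answer: 10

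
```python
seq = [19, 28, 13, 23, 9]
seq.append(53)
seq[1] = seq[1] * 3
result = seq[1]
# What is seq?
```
Trace:
  seq=[19, 28, 13, 23, 9]
  seq=[19, 28, 13, 23, 9, 53]
  seq=[19, 84, 13, 23, 9, 53]
  seq=[19, 84, 13, 23, 9, 53], result=84

Final answer: [19, 84, 13, 23, 9, 53]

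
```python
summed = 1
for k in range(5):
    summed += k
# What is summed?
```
Trace:
  summed=1
  summed=1, k=0
  summed=2, k=1
  summed=4, k=2
  summed=7, k=3
  summed=11, k=4

Final answer: 11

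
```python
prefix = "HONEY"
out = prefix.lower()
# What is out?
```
Trace:
  prefix='HONEY'
  prefix='HONEY', out='honey'

Final answer: 'honey'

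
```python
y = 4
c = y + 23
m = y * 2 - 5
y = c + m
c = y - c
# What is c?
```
Trace:
  y=4
  y=4, c=27
  y=4, c=27, m=3
  y=30, c=27, m=3
  y=30, c=3, m=3

Final answer: 3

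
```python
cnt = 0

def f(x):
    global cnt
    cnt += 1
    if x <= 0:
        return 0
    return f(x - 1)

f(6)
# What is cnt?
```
Call trace:
f(x=6)
  f(x=5)
    f(x=4)
      f(x=3)
        f(x=2)
          f(x=1)
            f(x=0)
            -> return 0
          -> return 0
        -> return 0
      -> return 0
    -> return 0
  -> return 0
-> return 0

cnt is incremented once per call. f is entered once for each x = 6, 5, 4, 3, 2, 1, 0 (the x <= 0 call returns without recursing), i.e. 6 + 1 calls.
cnt = 7

Final answer: 7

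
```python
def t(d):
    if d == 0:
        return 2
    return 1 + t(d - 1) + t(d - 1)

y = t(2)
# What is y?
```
Call trace (a repeated sub-call is expanded the first time; later identical calls just restate its return value):
t(d=2)
  t(d=1)
    t(d=0)
    -> return 2
    t(d=0)
    -> return 2
  -> return 5
  t(d=1) -> return 5  (same call as traced above)
-> return 11

Final answer: 11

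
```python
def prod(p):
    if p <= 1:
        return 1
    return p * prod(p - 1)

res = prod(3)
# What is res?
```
Call trace:
prod(p=3)
  prod(p=2)
    prod(p=1)
    -> return 1
  -> return 2
-> return 6

Final answer: 6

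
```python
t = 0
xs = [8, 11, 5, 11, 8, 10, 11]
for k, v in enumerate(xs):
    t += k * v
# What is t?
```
Trace:
  t=0
  t=0, k=0, v=8
  t=11, k=1, v=11
  t=21, k=2, v=5
  t=54, k=3, v=11
  t=86, k=4, v=8
  t=136, k=5, v=10
  t=202, k=6, v=11

Final answer: 202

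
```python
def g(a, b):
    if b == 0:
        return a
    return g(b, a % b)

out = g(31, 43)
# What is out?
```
Call trace:
g(a=31, b=43)
  g(a=43, b=31)
    g(a=31, b=12)
      g(a=12, b=7)
        g(a=7, b=5)
          g(a=5, b=2)
            g(a=2, b=1)
              g(a=1, b=0)
              -> return 1
            -> return 1
          -> return 1
        -> return 1
      -> return 1
    -> return 1
  -> return 1
-> return 1

Final answer: 1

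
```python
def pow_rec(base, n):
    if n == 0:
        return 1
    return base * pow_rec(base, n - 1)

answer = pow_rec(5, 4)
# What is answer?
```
Call trace:
pow_rec(base=5, n=4)
  pow_rec(base=5, n=3)
    pow_rec(base=5, n=2)
      pow_rec(base=5, n=1)
        pow_rec(base=5, n=0)
        -> return 1
      -> return 5
    -> return 25
  -> return 125
-> return 625

Final answer: 625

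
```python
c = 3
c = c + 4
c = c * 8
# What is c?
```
Trace:
  c=3
  c=7
  c=56

Final answer: 56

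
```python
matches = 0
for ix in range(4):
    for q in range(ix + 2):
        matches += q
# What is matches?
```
Trace:
  matches=0
  matches=0, ix=0, q=0
  matches=1, ix=0, q=1
  matches=1, ix=1, q=0
  matches=2, ix=1, q=1
  matches=4, ix=1, q=2
  matches=4, ix=2, q=0
  matches=5, ix=2, q=1
  matches=7, ix=2, q=2
  matches=10, ix=2, q=3
  matches=10, ix=3, q=0
  matches=11, ix=3, q=1
  matches=13, ix=3, q=2
  matches=16, ix=3, q=3
  matches=20, ix=3, q=4

Final answer: 20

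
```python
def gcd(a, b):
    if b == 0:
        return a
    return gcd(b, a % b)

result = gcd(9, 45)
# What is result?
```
Call trace:
gcd(a=9, b=45)
  gcd(a=45, b=9)
    gcd(a=9, b=0)
    -> return 9
  -> return 9
-> return 9

Final answer: 9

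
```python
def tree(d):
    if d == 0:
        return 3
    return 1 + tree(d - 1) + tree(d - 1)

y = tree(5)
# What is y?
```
Call trace (a repeated sub-call is expanded the first time; later identical calls just restate its return value):
tree(d=5)
  tree(d=4)
    tree(d=3)
      tree(d=2)
        tree(d=1)
          tree(d=0)
          -> return 3
          tree(d=0)
          -> return 3
        -> return 7
        tree(d=1) -> return 7  (same call as traced above)
      -> return 15
      tree(d=2) -> return 15  (same call as traced above)
    -> return 31
    tree(d=3) -> return 31  (same call as traced above)
  -> return 63
  tree(d=4) -> return 63  (same call as traced above)
-> return 127

Final answer: 127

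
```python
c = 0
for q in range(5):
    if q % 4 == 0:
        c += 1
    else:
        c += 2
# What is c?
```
Trace:
  c=0
  c=1, q=0
  c=3, q=1
  c=5, q=2
  c=7, q=3
  c=8, q=4

Final answer: 8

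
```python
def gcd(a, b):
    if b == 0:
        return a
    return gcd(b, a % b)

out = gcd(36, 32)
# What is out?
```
Call trace:
gcd(a=36, b=32)
  gcd(a=32, b=4)
    gcd(a=4, b=0)
    -> return 4
  -> return 4
-> return 4

Final answer: 4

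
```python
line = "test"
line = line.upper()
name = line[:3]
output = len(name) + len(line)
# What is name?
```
Trace:
  line='test'
  line='TEST'
  line='TEST', name='TES'
  line='TEST', name='TES', output=7

Final answer: 'TES'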